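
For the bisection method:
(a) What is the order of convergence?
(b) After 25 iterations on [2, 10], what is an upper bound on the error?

(a) Bisection has linear (order 1) convergence; the error is halved each step.

(b) Error bound = (b-a)/2^n = (10 - 2)/2^{25}
    = 8/2^{25}

(a) 1 (linear); (b) error ≤ 2.38e-07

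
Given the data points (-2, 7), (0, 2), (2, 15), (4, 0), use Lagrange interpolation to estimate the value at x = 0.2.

Lagrange interpolation formula:
P(x) = Σ yᵢ × Lᵢ(x)
where Lᵢ(x) = Π_{j≠i} (x - xⱼ)/(xᵢ - xⱼ)

L_0(0.2) = (0.2 - 0)/(-2 - 0) × (0.2 - 2)/(-2 - 2) × (0.2 - 4)/(-2 - 4) = -0.028500
L_1(0.2) = (0.2 - (-2))/(0 - (-2)) × (0.2 - 2)/(0 - 2) × (0.2 - 4)/(0 - 4) = 0.940500
L_2(0.2) = (0.2 - (-2))/(2 - (-2)) × (0.2 - 0)/(2 - 0) × (0.2 - 4)/(2 - 4) = 0.104500
L_3(0.2) = (0.2 - (-2))/(4 - (-2)) × (0.2 - 0)/(4 - 0) × (0.2 - 2)/(4 - 2) = -0.016500

P(0.2) = 7×L_0(0.2) + 2×L_1(0.2) + 15×L_2(0.2) + 0×L_3(0.2)
P(0.2) = 3.249000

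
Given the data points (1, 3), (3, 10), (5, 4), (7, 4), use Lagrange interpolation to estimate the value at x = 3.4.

Lagrange interpolation formula:
P(x) = Σ yᵢ × Lᵢ(x)
where Lᵢ(x) = Π_{j≠i} (x - xⱼ)/(xᵢ - xⱼ)

L_0(3.4) = (3.4 - 3)/(1 - 3) × (3.4 - 5)/(1 - 5) × (3.4 - 7)/(1 - 7) = -0.048000
L_1(3.4) = (3.4 - 1)/(3 - 1) × (3.4 - 5)/(3 - 5) × (3.4 - 7)/(3 - 7) = 0.864000
L_2(3.4) = (3.4 - 1)/(5 - 1) × (3.4 - 3)/(5 - 3) × (3.4 - 7)/(5 - 7) = 0.216000
L_3(3.4) = (3.4 - 1)/(7 - 1) × (3.4 - 3)/(7 - 3) × (3.4 - 5)/(7 - 5) = -0.032000

P(3.4) = 3×L_0(3.4) + 10×L_1(3.4) + 4×L_2(3.4) + 4×L_3(3.4)
P(3.4) = 9.232000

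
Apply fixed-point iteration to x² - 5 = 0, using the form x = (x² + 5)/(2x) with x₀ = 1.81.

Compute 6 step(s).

Equation: x² - 5 = 0
Fixed-point form: x = (x² + 5)/(2x)
x₀ = 1.81

x_1 = g(1.810000) = 2.286215
x_2 = g(2.286215) = 2.236618
x_3 = g(2.236618) = 2.236068
x_4 = g(2.236068) = 2.236068
x_5 = g(2.236068) = 2.236068
x_6 = g(2.236068) = 2.236068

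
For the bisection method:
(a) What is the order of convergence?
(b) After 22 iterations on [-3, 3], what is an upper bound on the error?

(a) Bisection has linear (order 1) convergence; the error is halved each step.

(b) Error bound = (b-a)/2^n = (3 - (-3))/2^{22}
    = 6/2^{22}

(a) 1 (linear); (b) error ≤ 1.43e-06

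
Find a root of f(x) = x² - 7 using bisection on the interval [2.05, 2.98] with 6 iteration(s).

f(x) = x² - 7
Initial interval: [2.05, 2.98]

Iteration 1:
  c_1 = (2.050000 + 2.980000)/2 = 2.515000
  f(c_1) = f(2.515000) = -0.674775
  f(a) × f(c) ≥ 0, new interval: [2.515000, 2.980000]
Iteration 2:
  c_2 = (2.515000 + 2.980000)/2 = 2.747500
  f(c_2) = f(2.747500) = 0.548756
  f(a) × f(c) < 0, new interval: [2.515000, 2.747500]
Iteration 3:
  c_3 = (2.515000 + 2.747500)/2 = 2.631250
  f(c_3) = f(2.631250) = -0.076523
  f(a) × f(c) ≥ 0, new interval: [2.631250, 2.747500]
Iteration 4:
  c_4 = (2.631250 + 2.747500)/2 = 2.689375
  f(c_4) = f(2.689375) = 0.232738
  f(a) × f(c) < 0, new interval: [2.631250, 2.689375]
Iteration 5:
  c_5 = (2.631250 + 2.689375)/2 = 2.660312
  f(c_5) = f(2.660312) = 0.077263
  f(a) × f(c) < 0, new interval: [2.631250, 2.660312]
Iteration 6:
  c_6 = (2.631250 + 2.660312)/2 = 2.645781
  f(c_6) = f(2.645781) = 0.000158
  f(a) × f(c) < 0, new interval: [2.631250, 2.645781]

After 6 iteration(s), the approximation is c_6 = 2.645781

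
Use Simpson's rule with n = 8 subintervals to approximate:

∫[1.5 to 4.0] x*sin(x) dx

f(x) = x*sin(x)
a = 1.5, b = 4.0, n = 8
h = (b - a)/n = 0.312500

Simpson's rule: (h/3)[f(x₀) + 4f(x₁) + 2f(x₂) + ... + f(xₙ)]

x_0 = 1.5000, f(x_0) = 1.496242, coefficient = 1
x_1 = 1.8125, f(x_1) = 1.759814, coefficient = 4
x_2 = 2.1250, f(x_2) = 1.806930, coefficient = 2
x_3 = 2.4375, f(x_3) = 1.577897, coefficient = 4
x_4 = 2.7500, f(x_4) = 1.049568, coefficient = 2
x_5 = 3.0625, f(x_5) = 0.241969, coefficient = 4
x_6 = 3.3750, f(x_6) = -0.780617, coefficient = 2
x_7 = 3.6875, f(x_7) = -1.914527, coefficient = 4
x_8 = 4.0000, f(x_8) = -3.027210, coefficient = 1

I ≈ (0.312500/3) × 9.281404 = 0.966813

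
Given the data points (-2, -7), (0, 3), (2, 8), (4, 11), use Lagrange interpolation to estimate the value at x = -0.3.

Lagrange interpolation formula:
P(x) = Σ yᵢ × Lᵢ(x)
where Lᵢ(x) = Π_{j≠i} (x - xⱼ)/(xᵢ - xⱼ)

L_0(-0.3) = (-0.3 - 0)/(-2 - 0) × (-0.3 - 2)/(-2 - 2) × (-0.3 - 4)/(-2 - 4) = 0.061812
L_1(-0.3) = (-0.3 - (-2))/(0 - (-2)) × (-0.3 - 2)/(0 - 2) × (-0.3 - 4)/(0 - 4) = 1.050812
L_2(-0.3) = (-0.3 - (-2))/(2 - (-2)) × (-0.3 - 0)/(2 - 0) × (-0.3 - 4)/(2 - 4) = -0.137063
L_3(-0.3) = (-0.3 - (-2))/(4 - (-2)) × (-0.3 - 0)/(4 - 0) × (-0.3 - 2)/(4 - 2) = 0.024437

P(-0.3) = (-7)×L_0(-0.3) + 3×L_1(-0.3) + 8×L_2(-0.3) + 11×L_3(-0.3)
P(-0.3) = 1.892062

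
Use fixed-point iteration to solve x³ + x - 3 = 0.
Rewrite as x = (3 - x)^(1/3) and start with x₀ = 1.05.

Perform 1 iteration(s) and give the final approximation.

Equation: x³ + x - 3 = 0
Fixed-point form: x = (3 - x)^(1/3)
x₀ = 1.05

x_1 = g(1.050000) = 1.249333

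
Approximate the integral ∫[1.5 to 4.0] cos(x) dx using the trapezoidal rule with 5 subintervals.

f(x) = cos(x)
a = 1.5, b = 4.0, n = 5
h = (b - a)/n = 0.500000

Trapezoidal rule: (h/2)[f(x₀) + 2f(x₁) + 2f(x₂) + ... + f(xₙ)]

x_0 = 1.5000, f(x_0) = 0.070737, coefficient = 1
x_1 = 2.0000, f(x_1) = -0.416147, coefficient = 2
x_2 = 2.5000, f(x_2) = -0.801144, coefficient = 2
x_3 = 3.0000, f(x_3) = -0.989992, coefficient = 2
x_4 = 3.5000, f(x_4) = -0.936457, coefficient = 2
x_5 = 4.0000, f(x_5) = -0.653644, coefficient = 1

I ≈ (0.500000/2) × -6.870386 = -1.717596
Exact value: -1.754297
Error: 0.036701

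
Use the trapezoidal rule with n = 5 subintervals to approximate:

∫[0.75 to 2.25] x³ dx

f(x) = x³
a = 0.75, b = 2.25, n = 5
h = (b - a)/n = 0.300000

Trapezoidal rule: (h/2)[f(x₀) + 2f(x₁) + 2f(x₂) + ... + f(xₙ)]

x_0 = 0.7500, f(x_0) = 0.421875, coefficient = 1
x_1 = 1.0500, f(x_1) = 1.157625, coefficient = 2
x_2 = 1.3500, f(x_2) = 2.460375, coefficient = 2
x_3 = 1.6500, f(x_3) = 4.492125, coefficient = 2
x_4 = 1.9500, f(x_4) = 7.414875, coefficient = 2
x_5 = 2.2500, f(x_5) = 11.390625, coefficient = 1

I ≈ (0.300000/2) × 42.862500 = 6.429375
Exact value: 6.328125
Error: 0.101250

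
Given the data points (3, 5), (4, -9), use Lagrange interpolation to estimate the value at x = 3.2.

Lagrange interpolation formula:
P(x) = Σ yᵢ × Lᵢ(x)
where Lᵢ(x) = Π_{j≠i} (x - xⱼ)/(xᵢ - xⱼ)

L_0(3.2) = (3.2 - 4)/(3 - 4) = 0.800000
L_1(3.2) = (3.2 - 3)/(4 - 3) = 0.200000

P(3.2) = 5×L_0(3.2) + (-9)×L_1(3.2)
P(3.2) = 2.200000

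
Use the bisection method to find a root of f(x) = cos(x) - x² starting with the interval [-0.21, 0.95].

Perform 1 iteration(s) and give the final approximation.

f(x) = cos(x) - x²
Initial interval: [-0.21, 0.95]

Iteration 1:
  c_1 = (-0.210000 + 0.950000)/2 = 0.370000
  f(c_1) = f(0.370000) = 0.795427
  f(a) × f(c) ≥ 0, new interval: [0.370000, 0.950000]

After 1 iteration(s), the approximation is c_1 = 0.370000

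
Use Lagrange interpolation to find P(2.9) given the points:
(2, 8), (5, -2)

Lagrange interpolation formula:
P(x) = Σ yᵢ × Lᵢ(x)
where Lᵢ(x) = Π_{j≠i} (x - xⱼ)/(xᵢ - xⱼ)

L_0(2.9) = (2.9 - 5)/(2 - 5) = 0.700000
L_1(2.9) = (2.9 - 2)/(5 - 2) = 0.300000

P(2.9) = 8×L_0(2.9) + (-2)×L_1(2.9)
P(2.9) = 5.000000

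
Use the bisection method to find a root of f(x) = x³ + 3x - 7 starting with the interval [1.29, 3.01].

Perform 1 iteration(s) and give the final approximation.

f(x) = x³ + 3x - 7
Initial interval: [1.29, 3.01]

Iteration 1:
  c_1 = (1.290000 + 3.010000)/2 = 2.150000
  f(c_1) = f(2.150000) = 9.388375
  f(a) × f(c) < 0, new interval: [1.290000, 2.150000]

After 1 iteration(s), the approximation is c_1 = 2.150000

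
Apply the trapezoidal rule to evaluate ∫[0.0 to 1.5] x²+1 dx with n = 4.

f(x) = x²+1
a = 0.0, b = 1.5, n = 4
h = (b - a)/n = 0.375000

Trapezoidal rule: (h/2)[f(x₀) + 2f(x₁) + 2f(x₂) + ... + f(xₙ)]

x_0 = 0.0000, f(x_0) = 1.000000, coefficient = 1
x_1 = 0.3750, f(x_1) = 1.140625, coefficient = 2
x_2 = 0.7500, f(x_2) = 1.562500, coefficient = 2
x_3 = 1.1250, f(x_3) = 2.265625, coefficient = 2
x_4 = 1.5000, f(x_4) = 3.250000, coefficient = 1

I ≈ (0.375000/2) × 14.187500 = 2.660156
Exact value: 2.625000
Error: 0.035156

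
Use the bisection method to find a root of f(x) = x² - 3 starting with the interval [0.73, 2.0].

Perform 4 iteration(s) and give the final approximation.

f(x) = x² - 3
Initial interval: [0.73, 2.0]

Iteration 1:
  c_1 = (0.730000 + 2.000000)/2 = 1.365000
  f(c_1) = f(1.365000) = -1.136775
  f(a) × f(c) ≥ 0, new interval: [1.365000, 2.000000]
Iteration 2:
  c_2 = (1.365000 + 2.000000)/2 = 1.682500
  f(c_2) = f(1.682500) = -0.169194
  f(a) × f(c) ≥ 0, new interval: [1.682500, 2.000000]
Iteration 3:
  c_3 = (1.682500 + 2.000000)/2 = 1.841250
  f(c_3) = f(1.841250) = 0.390202
  f(a) × f(c) < 0, new interval: [1.682500, 1.841250]
Iteration 4:
  c_4 = (1.682500 + 1.841250)/2 = 1.761875
  f(c_4) = f(1.761875) = 0.104204
  f(a) × f(c) < 0, new interval: [1.682500, 1.761875]

After 4 iteration(s), the approximation is c_4 = 1.761875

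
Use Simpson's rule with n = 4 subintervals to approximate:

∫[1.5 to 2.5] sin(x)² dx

f(x) = sin(x)²
a = 1.5, b = 2.5, n = 4
h = (b - a)/n = 0.250000

Simpson's rule: (h/3)[f(x₀) + 4f(x₁) + 2f(x₂) + ... + f(xₙ)]

x_0 = 1.5000, f(x_0) = 0.994996, coefficient = 1
x_1 = 1.7500, f(x_1) = 0.968228, coefficient = 4
x_2 = 2.0000, f(x_2) = 0.826822, coefficient = 2
x_3 = 2.2500, f(x_3) = 0.605398, coefficient = 4
x_4 = 2.5000, f(x_4) = 0.358169, coefficient = 1

I ≈ (0.250000/3) × 9.301314 = 0.775109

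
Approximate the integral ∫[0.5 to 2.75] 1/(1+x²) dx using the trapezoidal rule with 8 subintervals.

f(x) = 1/(1+x²)
a = 0.5, b = 2.75, n = 8
h = (b - a)/n = 0.281250

Trapezoidal rule: (h/2)[f(x₀) + 2f(x₁) + 2f(x₂) + ... + f(xₙ)]

x_0 = 0.5000, f(x_0) = 0.800000, coefficient = 1
x_1 = 0.7812, f(x_1) = 0.620982, coefficient = 2
x_2 = 1.0625, f(x_2) = 0.469725, coefficient = 2
x_3 = 1.3438, f(x_3) = 0.356422, coefficient = 2
x_4 = 1.6250, f(x_4) = 0.274678, coefficient = 2
x_5 = 1.9062, f(x_5) = 0.215806, coefficient = 2
x_6 = 2.1875, f(x_6) = 0.172856, coefficient = 2
x_7 = 2.4688, f(x_7) = 0.140950, coefficient = 2
x_8 = 2.7500, f(x_8) = 0.116788, coefficient = 1

I ≈ (0.281250/2) × 5.419627 = 0.762135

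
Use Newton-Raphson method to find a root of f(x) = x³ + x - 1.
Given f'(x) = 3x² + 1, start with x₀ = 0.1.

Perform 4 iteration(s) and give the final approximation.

f(x) = x³ + x - 1
f'(x) = 3x² + 1
x₀ = 0.1

Newton-Raphson formula: x_{n+1} = x_n - f(x_n)/f'(x_n)

Iteration 1:
  f(0.100000) = -0.899000
  f'(0.100000) = 1.030000
  x_1 = 0.100000 - (-0.899000)/1.030000 = 0.972816
Iteration 2:
  f(0.972816) = 0.893459
  f'(0.972816) = 3.839110
  x_2 = 0.972816 - 0.893459/3.839110 = 0.740090
Iteration 3:
  f(0.740090) = 0.145462
  f'(0.740090) = 2.643200
  x_3 = 0.740090 - 0.145462/2.643200 = 0.685058
Iteration 4:
  f(0.685058) = 0.006558
  f'(0.685058) = 2.407911
  x_4 = 0.685058 - 0.006558/2.407911 = 0.682334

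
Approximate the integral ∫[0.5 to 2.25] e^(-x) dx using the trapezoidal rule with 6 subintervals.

f(x) = e^(-x)
a = 0.5, b = 2.25, n = 6
h = (b - a)/n = 0.291667

Trapezoidal rule: (h/2)[f(x₀) + 2f(x₁) + 2f(x₂) + ... + f(xₙ)]

x_0 = 0.5000, f(x_0) = 0.606531, coefficient = 1
x_1 = 0.7917, f(x_1) = 0.453089, coefficient = 2
x_2 = 1.0833, f(x_2) = 0.338465, coefficient = 2
x_3 = 1.3750, f(x_3) = 0.252840, coefficient = 2
x_4 = 1.6667, f(x_4) = 0.188876, coefficient = 2
x_5 = 1.9583, f(x_5) = 0.141093, coefficient = 2
x_6 = 2.2500, f(x_6) = 0.105399, coefficient = 1

I ≈ (0.291667/2) × 3.460656 = 0.504679
Exact value: 0.501131
Error: 0.003548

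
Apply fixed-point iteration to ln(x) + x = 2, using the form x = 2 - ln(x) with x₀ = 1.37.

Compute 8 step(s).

Equation: ln(x) + x = 2
Fixed-point form: x = 2 - ln(x)
x₀ = 1.37

x_1 = g(1.370000) = 1.685189
x_2 = g(1.685189) = 1.478122
x_3 = g(1.478122) = 1.609228
x_4 = g(1.609228) = 1.524246
x_5 = g(1.524246) = 1.578500
x_6 = g(1.578500) = 1.543525
x_7 = g(1.543525) = 1.565931
x_8 = g(1.565931) = 1.551519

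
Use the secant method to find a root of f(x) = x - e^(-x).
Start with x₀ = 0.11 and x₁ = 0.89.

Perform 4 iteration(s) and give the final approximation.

f(x) = x - e^(-x)
x₀ = 0.11, x₁ = 0.89

Secant formula: x_{n+1} = x_n - f(x_n)(x_n - x_{n-1})/(f(x_n) - f(x_{n-1}))

Iteration 1:
  f(0.110000) = -0.785834
  f(0.890000) = 0.479344
  x_2 = 0.890000 - 0.479344×(0.890000 - 0.110000)/(0.479344 - (-0.785834))
       = 0.594478
Iteration 2:
  f(0.890000) = 0.479344
  f(0.594478) = 0.042627
  x_3 = 0.594478 - 0.042627×(0.594478 - 0.890000)/(0.042627 - 0.479344)
       = 0.565632
Iteration 3:
  f(0.594478) = 0.042627
  f(0.565632) = -0.002368
  x_4 = 0.565632 - (-0.002368)×(0.565632 - 0.594478)/(-0.002368 - 0.042627)
       = 0.567151
Iteration 4:
  f(0.565632) = -0.002368
  f(0.567151) = 0.000012
  x_5 = 0.567151 - 0.000012×(0.567151 - 0.565632)/(0.000012 - (-0.002368))
       = 0.567143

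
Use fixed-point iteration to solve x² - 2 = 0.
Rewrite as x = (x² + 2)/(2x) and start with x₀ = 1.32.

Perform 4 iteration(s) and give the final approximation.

Equation: x² - 2 = 0
Fixed-point form: x = (x² + 2)/(2x)
x₀ = 1.32

x_1 = g(1.320000) = 1.417576
x_2 = g(1.417576) = 1.414218
x_3 = g(1.414218) = 1.414214
x_4 = g(1.414214) = 1.414214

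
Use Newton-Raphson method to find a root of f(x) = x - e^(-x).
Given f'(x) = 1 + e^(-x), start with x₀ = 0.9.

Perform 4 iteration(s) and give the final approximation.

f(x) = x - e^(-x)
f'(x) = 1 + e^(-x)
x₀ = 0.9

Newton-Raphson formula: x_{n+1} = x_n - f(x_n)/f'(x_n)

Iteration 1:
  f(0.900000) = 0.493430
  f'(0.900000) = 1.406570
  x_1 = 0.900000 - 0.493430/1.406570 = 0.549196
Iteration 2:
  f(0.549196) = -0.028218
  f'(0.549196) = 1.577414
  x_2 = 0.549196 - (-0.028218)/1.577414 = 0.567085
Iteration 3:
  f(0.567085) = -0.000092
  f'(0.567085) = 1.567177
  x_3 = 0.567085 - (-0.000092)/1.567177 = 0.567143
Iteration 4:
  f(0.567143) = 0.000000
  f'(0.567143) = 1.567143
  x_4 = 0.567143 - 0.000000/1.567143 = 0.567143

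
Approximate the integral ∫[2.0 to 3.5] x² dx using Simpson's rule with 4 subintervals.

f(x) = x²
a = 2.0, b = 3.5, n = 4
h = (b - a)/n = 0.375000

Simpson's rule: (h/3)[f(x₀) + 4f(x₁) + 2f(x₂) + ... + f(xₙ)]

x_0 = 2.0000, f(x_0) = 4.000000, coefficient = 1
x_1 = 2.3750, f(x_1) = 5.640625, coefficient = 4
x_2 = 2.7500, f(x_2) = 7.562500, coefficient = 2
x_3 = 3.1250, f(x_3) = 9.765625, coefficient = 4
x_4 = 3.5000, f(x_4) = 12.250000, coefficient = 1

I ≈ (0.375000/3) × 93.000000 = 11.625000
Exact value: 11.625000
Error: 0.000000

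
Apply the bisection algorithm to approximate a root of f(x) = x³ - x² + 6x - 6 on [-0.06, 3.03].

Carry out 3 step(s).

f(x) = x³ - x² + 6x - 6
Initial interval: [-0.06, 3.03]

Iteration 1:
  c_1 = (-0.060000 + 3.030000)/2 = 1.485000
  f(c_1) = f(1.485000) = 3.979534
  f(a) × f(c) < 0, new interval: [-0.060000, 1.485000]
Iteration 2:
  c_2 = (-0.060000 + 1.485000)/2 = 0.712500
  f(c_2) = f(0.712500) = -1.870951
  f(a) × f(c) ≥ 0, new interval: [0.712500, 1.485000]
Iteration 3:
  c_3 = (0.712500 + 1.485000)/2 = 1.098750
  f(c_3) = f(1.098750) = 0.711716
  f(a) × f(c) < 0, new interval: [0.712500, 1.098750]

After 3 iteration(s), the approximation is c_3 = 1.098750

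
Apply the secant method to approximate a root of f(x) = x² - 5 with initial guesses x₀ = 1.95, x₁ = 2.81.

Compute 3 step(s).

f(x) = x² - 5
x₀ = 1.95, x₁ = 2.81

Secant formula: x_{n+1} = x_n - f(x_n)(x_n - x_{n-1})/(f(x_n) - f(x_{n-1}))

Iteration 1:
  f(1.950000) = -1.197500
  f(2.810000) = 2.896100
  x_2 = 2.810000 - 2.896100×(2.810000 - 1.950000)/(2.896100 - (-1.197500))
       = 2.201576
Iteration 2:
  f(2.810000) = 2.896100
  f(2.201576) = -0.153065
  x_3 = 2.201576 - (-0.153065)×(2.201576 - 2.810000)/(-0.153065 - 2.896100)
       = 2.232118
Iteration 3:
  f(2.201576) = -0.153065
  f(2.232118) = -0.017650
  x_4 = 2.232118 - (-0.017650)×(2.232118 - 2.201576)/(-0.017650 - (-0.153065))
       = 2.236099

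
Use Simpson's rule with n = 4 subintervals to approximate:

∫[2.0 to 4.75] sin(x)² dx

f(x) = sin(x)²
a = 2.0, b = 4.75, n = 4
h = (b - a)/n = 0.687500

Simpson's rule: (h/3)[f(x₀) + 4f(x₁) + 2f(x₂) + ... + f(xₙ)]

x_0 = 2.0000, f(x_0) = 0.826822, coefficient = 1
x_1 = 2.6875, f(x_1) = 0.192411, coefficient = 4
x_2 = 3.3750, f(x_2) = 0.053497, coefficient = 2
x_3 = 4.0625, f(x_3) = 0.633856, coefficient = 4
x_4 = 4.7500, f(x_4) = 0.998586, coefficient = 1

I ≈ (0.687500/3) × 5.237472 = 1.200254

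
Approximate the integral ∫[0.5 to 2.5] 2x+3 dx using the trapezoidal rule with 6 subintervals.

f(x) = 2x+3
a = 0.5, b = 2.5, n = 6
h = (b - a)/n = 0.333333

Trapezoidal rule: (h/2)[f(x₀) + 2f(x₁) + 2f(x₂) + ... + f(xₙ)]

x_0 = 0.5000, f(x_0) = 4.000000, coefficient = 1
x_1 = 0.8333, f(x_1) = 4.666667, coefficient = 2
x_2 = 1.1667, f(x_2) = 5.333333, coefficient = 2
x_3 = 1.5000, f(x_3) = 6.000000, coefficient = 2
x_4 = 1.8333, f(x_4) = 6.666667, coefficient = 2
x_5 = 2.1667, f(x_5) = 7.333333, coefficient = 2
x_6 = 2.5000, f(x_6) = 8.000000, coefficient = 1

I ≈ (0.333333/2) × 72.000000 = 12.000000
Exact value: 12.000000
Error: 0.000000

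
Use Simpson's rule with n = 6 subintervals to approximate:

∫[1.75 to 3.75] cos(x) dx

f(x) = cos(x)
a = 1.75, b = 3.75, n = 6
h = (b - a)/n = 0.333333

Simpson's rule: (h/3)[f(x₀) + 4f(x₁) + 2f(x₂) + ... + f(xₙ)]

x_0 = 1.7500, f(x_0) = -0.178246, coefficient = 1
x_1 = 2.0833, f(x_1) = -0.490390, coefficient = 4
x_2 = 2.4167, f(x_2) = -0.748549, coefficient = 2
x_3 = 2.7500, f(x_3) = -0.924302, coefficient = 4
x_4 = 3.0833, f(x_4) = -0.998303, coefficient = 2
x_5 = 3.4167, f(x_5) = -0.962405, coefficient = 4
x_6 = 3.7500, f(x_6) = -0.820559, coefficient = 1

I ≈ (0.333333/3) × -14.000898 = -1.555655
Exact value: -1.555547
Error: 0.000108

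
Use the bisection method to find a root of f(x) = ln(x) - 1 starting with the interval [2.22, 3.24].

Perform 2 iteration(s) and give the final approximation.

f(x) = ln(x) - 1
Initial interval: [2.22, 3.24]

Iteration 1:
  c_1 = (2.220000 + 3.240000)/2 = 2.730000
  f(c_1) = f(2.730000) = 0.004302
  f(a) × f(c) < 0, new interval: [2.220000, 2.730000]
Iteration 2:
  c_2 = (2.220000 + 2.730000)/2 = 2.475000
  f(c_2) = f(2.475000) = -0.093760
  f(a) × f(c) ≥ 0, new interval: [2.475000, 2.730000]

After 2 iteration(s), the approximation is c_2 = 2.475000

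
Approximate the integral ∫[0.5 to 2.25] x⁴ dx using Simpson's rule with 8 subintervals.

f(x) = x⁴
a = 0.5, b = 2.25, n = 8
h = (b - a)/n = 0.218750

Simpson's rule: (h/3)[f(x₀) + 4f(x₁) + 2f(x₂) + ... + f(xₙ)]

x_0 = 0.5000, f(x_0) = 0.062500, coefficient = 1
x_1 = 0.7188, f(x_1) = 0.266877, coefficient = 4
x_2 = 0.9375, f(x_2) = 0.772476, coefficient = 2
x_3 = 1.1562, f(x_3) = 1.787339, coefficient = 4
x_4 = 1.3750, f(x_4) = 3.574463, coefficient = 2
x_5 = 1.5938, f(x_5) = 6.451798, coefficient = 4
x_6 = 1.8125, f(x_6) = 10.792252, coefficient = 2
x_7 = 2.0312, f(x_7) = 17.023683, coefficient = 4
x_8 = 2.2500, f(x_8) = 25.628906, coefficient = 1

I ≈ (0.218750/3) × 158.088577 = 11.527292
Exact value: 11.526758
Error: 0.000534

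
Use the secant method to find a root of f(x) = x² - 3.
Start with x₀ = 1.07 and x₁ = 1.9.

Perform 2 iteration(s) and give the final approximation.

f(x) = x² - 3
x₀ = 1.07, x₁ = 1.9

Secant formula: x_{n+1} = x_n - f(x_n)(x_n - x_{n-1})/(f(x_n) - f(x_{n-1}))

Iteration 1:
  f(1.070000) = -1.855100
  f(1.900000) = 0.610000
  x_2 = 1.900000 - 0.610000×(1.900000 - 1.070000)/(0.610000 - (-1.855100))
       = 1.694613
Iteration 2:
  f(1.900000) = 0.610000
  f(1.694613) = -0.128287
  x_3 = 1.694613 - (-0.128287)×(1.694613 - 1.900000)/(-0.128287 - 0.610000)
       = 1.730302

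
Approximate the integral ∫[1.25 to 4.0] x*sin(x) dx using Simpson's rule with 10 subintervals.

f(x) = x*sin(x)
a = 1.25, b = 4.0, n = 10
h = (b - a)/n = 0.275000

Simpson's rule: (h/3)[f(x₀) + 4f(x₁) + 2f(x₂) + ... + f(xₙ)]

x_0 = 1.2500, f(x_0) = 1.186231, coefficient = 1
x_1 = 1.5250, f(x_1) = 1.523401, coefficient = 4
x_2 = 1.8000, f(x_2) = 1.752926, coefficient = 2
x_3 = 2.0750, f(x_3) = 1.816786, coefficient = 4
x_4 = 2.3500, f(x_4) = 1.671962, coefficient = 2
x_5 = 2.6250, f(x_5) = 1.296541, coefficient = 4
x_6 = 2.9000, f(x_6) = 0.693823, coefficient = 2
x_7 = 3.1750, f(x_7) = -0.106049, coefficient = 4
x_8 = 3.4500, f(x_8) = -1.047218, coefficient = 2
x_9 = 3.7250, f(x_9) = -2.051994, coefficient = 4
x_10 = 4.0000, f(x_10) = -3.027210, coefficient = 1

I ≈ (0.275000/3) × 14.216747 = 1.303202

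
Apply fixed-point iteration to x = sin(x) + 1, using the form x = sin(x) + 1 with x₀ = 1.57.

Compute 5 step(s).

Equation: x = sin(x) + 1
Fixed-point form: x = sin(x) + 1
x₀ = 1.57

x_1 = g(1.570000) = 2.000000
x_2 = g(2.000000) = 1.909298
x_3 = g(1.909298) = 1.943253
x_4 = g(1.943253) = 1.931436
x_5 = g(1.931436) = 1.935671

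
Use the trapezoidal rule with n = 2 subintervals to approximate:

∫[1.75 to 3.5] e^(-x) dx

f(x) = e^(-x)
a = 1.75, b = 3.5, n = 2
h = (b - a)/n = 0.875000

Trapezoidal rule: (h/2)[f(x₀) + 2f(x₁) + 2f(x₂) + ... + f(xₙ)]

x_0 = 1.7500, f(x_0) = 0.173774, coefficient = 1
x_1 = 2.6250, f(x_1) = 0.072440, coefficient = 2
x_2 = 3.5000, f(x_2) = 0.030197, coefficient = 1

I ≈ (0.875000/2) × 0.348851 = 0.152622
Exact value: 0.143577
Error: 0.009046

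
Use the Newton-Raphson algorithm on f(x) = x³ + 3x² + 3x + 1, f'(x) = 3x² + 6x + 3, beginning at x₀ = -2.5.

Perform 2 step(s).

f(x) = x³ + 3x² + 3x + 1
f'(x) = 3x² + 6x + 3
x₀ = -2.5

Newton-Raphson formula: x_{n+1} = x_n - f(x_n)/f'(x_n)

Iteration 1:
  f(-2.500000) = -3.375000
  f'(-2.500000) = 6.750000
  x_1 = -2.500000 - (-3.375000)/6.750000 = -2.000000
Iteration 2:
  f(-2.000000) = -1.000000
  f'(-2.000000) = 3.000000
  x_2 = -2.000000 - (-1.000000)/3.000000 = -1.666667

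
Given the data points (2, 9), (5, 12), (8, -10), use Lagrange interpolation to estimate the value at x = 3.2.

Lagrange interpolation formula:
P(x) = Σ yᵢ × Lᵢ(x)
where Lᵢ(x) = Π_{j≠i} (x - xⱼ)/(xᵢ - xⱼ)

L_0(3.2) = (3.2 - 5)/(2 - 5) × (3.2 - 8)/(2 - 8) = 0.480000
L_1(3.2) = (3.2 - 2)/(5 - 2) × (3.2 - 8)/(5 - 8) = 0.640000
L_2(3.2) = (3.2 - 2)/(8 - 2) × (3.2 - 5)/(8 - 5) = -0.120000

P(3.2) = 9×L_0(3.2) + 12×L_1(3.2) + (-10)×L_2(3.2)
P(3.2) = 13.200000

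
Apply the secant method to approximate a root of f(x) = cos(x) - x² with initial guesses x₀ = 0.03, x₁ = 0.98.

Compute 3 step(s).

f(x) = cos(x) - x²
x₀ = 0.03, x₁ = 0.98

Secant formula: x_{n+1} = x_n - f(x_n)(x_n - x_{n-1})/(f(x_n) - f(x_{n-1}))

Iteration 1:
  f(0.030000) = 0.998650
  f(0.980000) = -0.403377
  x_2 = 0.980000 - (-0.403377)×(0.980000 - 0.030000)/(-0.403377 - 0.998650)
       = 0.706675
Iteration 2:
  f(0.980000) = -0.403377
  f(0.706675) = 0.261135
  x_3 = 0.706675 - 0.261135×(0.706675 - 0.980000)/(0.261135 - (-0.403377))
       = 0.814084
Iteration 3:
  f(0.706675) = 0.261135
  f(0.814084) = 0.023801
  x_4 = 0.814084 - 0.023801×(0.814084 - 0.706675)/(0.023801 - 0.261135)
       = 0.824856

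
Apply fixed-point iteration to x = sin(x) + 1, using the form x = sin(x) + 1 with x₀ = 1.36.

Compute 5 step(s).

Equation: x = sin(x) + 1
Fixed-point form: x = sin(x) + 1
x₀ = 1.36

x_1 = g(1.360000) = 1.977865
x_2 = g(1.977865) = 1.918285
x_3 = g(1.918285) = 1.940231
x_4 = g(1.940231) = 1.932532
x_5 = g(1.932532) = 1.935284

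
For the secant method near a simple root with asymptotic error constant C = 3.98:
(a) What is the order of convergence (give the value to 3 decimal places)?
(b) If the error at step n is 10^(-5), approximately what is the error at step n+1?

(a) Secant method has superlinear convergence with order φ = (1+√5)/2 ≈ 1.618.
    This means |e_{n+1}| ≈ C|e_n|^1.618.

(b) With |e_n| = 10^(-5) and C = 3.98:
    |e_{n+1}| ≈ 3.98 × (10^(-5))^1.618 = 3.98 × 10^(-8.09)

(a) ≈ 1.618 (golden ratio); (b) |e_{n+1}| ≈ 3.234e-08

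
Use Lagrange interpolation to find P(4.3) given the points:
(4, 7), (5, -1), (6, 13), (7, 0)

Lagrange interpolation formula:
P(x) = Σ yᵢ × Lᵢ(x)
where Lᵢ(x) = Π_{j≠i} (x - xⱼ)/(xᵢ - xⱼ)

L_0(4.3) = (4.3 - 5)/(4 - 5) × (4.3 - 6)/(4 - 6) × (4.3 - 7)/(4 - 7) = 0.535500
L_1(4.3) = (4.3 - 4)/(5 - 4) × (4.3 - 6)/(5 - 6) × (4.3 - 7)/(5 - 7) = 0.688500
L_2(4.3) = (4.3 - 4)/(6 - 4) × (4.3 - 5)/(6 - 5) × (4.3 - 7)/(6 - 7) = -0.283500
L_3(4.3) = (4.3 - 4)/(7 - 4) × (4.3 - 5)/(7 - 5) × (4.3 - 6)/(7 - 6) = 0.059500

P(4.3) = 7×L_0(4.3) + (-1)×L_1(4.3) + 13×L_2(4.3) + 0×L_3(4.3)
P(4.3) = -0.625500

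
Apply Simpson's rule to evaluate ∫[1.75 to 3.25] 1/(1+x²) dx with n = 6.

f(x) = 1/(1+x²)
a = 1.75, b = 3.25, n = 6
h = (b - a)/n = 0.250000

Simpson's rule: (h/3)[f(x₀) + 4f(x₁) + 2f(x₂) + ... + f(xₙ)]

x_0 = 1.7500, f(x_0) = 0.246154, coefficient = 1
x_1 = 2.0000, f(x_1) = 0.200000, coefficient = 4
x_2 = 2.2500, f(x_2) = 0.164948, coefficient = 2
x_3 = 2.5000, f(x_3) = 0.137931, coefficient = 4
x_4 = 2.7500, f(x_4) = 0.116788, coefficient = 2
x_5 = 3.0000, f(x_5) = 0.100000, coefficient = 4
x_6 = 3.2500, f(x_6) = 0.086486, coefficient = 1

I ≈ (0.250000/3) × 2.647838 = 0.220653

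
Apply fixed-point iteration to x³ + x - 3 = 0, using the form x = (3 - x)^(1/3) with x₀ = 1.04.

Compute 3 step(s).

Equation: x³ + x - 3 = 0
Fixed-point form: x = (3 - x)^(1/3)
x₀ = 1.04

x_1 = g(1.040000) = 1.251465
x_2 = g(1.251465) = 1.204735
x_3 = g(1.204735) = 1.215373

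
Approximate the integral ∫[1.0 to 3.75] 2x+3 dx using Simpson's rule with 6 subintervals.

f(x) = 2x+3
a = 1.0, b = 3.75, n = 6
h = (b - a)/n = 0.458333

Simpson's rule: (h/3)[f(x₀) + 4f(x₁) + 2f(x₂) + ... + f(xₙ)]

x_0 = 1.0000, f(x_0) = 5.000000, coefficient = 1
x_1 = 1.4583, f(x_1) = 5.916667, coefficient = 4
x_2 = 1.9167, f(x_2) = 6.833333, coefficient = 2
x_3 = 2.3750, f(x_3) = 7.750000, coefficient = 4
x_4 = 2.8333, f(x_4) = 8.666667, coefficient = 2
x_5 = 3.2917, f(x_5) = 9.583333, coefficient = 4
x_6 = 3.7500, f(x_6) = 10.500000, coefficient = 1

I ≈ (0.458333/3) × 139.500000 = 21.312500
Exact value: 21.312500
Error: 0.000000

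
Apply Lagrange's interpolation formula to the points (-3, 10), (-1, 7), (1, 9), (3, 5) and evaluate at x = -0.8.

Lagrange interpolation formula:
P(x) = Σ yᵢ × Lᵢ(x)
where Lᵢ(x) = Π_{j≠i} (x - xⱼ)/(xᵢ - xⱼ)

L_0(-0.8) = (-0.8 - (-1))/(-3 - (-1)) × (-0.8 - 1)/(-3 - 1) × (-0.8 - 3)/(-3 - 3) = -0.028500
L_1(-0.8) = (-0.8 - (-3))/(-1 - (-3)) × (-0.8 - 1)/(-1 - 1) × (-0.8 - 3)/(-1 - 3) = 0.940500
L_2(-0.8) = (-0.8 - (-3))/(1 - (-3)) × (-0.8 - (-1))/(1 - (-1)) × (-0.8 - 3)/(1 - 3) = 0.104500
L_3(-0.8) = (-0.8 - (-3))/(3 - (-3)) × (-0.8 - (-1))/(3 - (-1)) × (-0.8 - 1)/(3 - 1) = -0.016500

P(-0.8) = 10×L_0(-0.8) + 7×L_1(-0.8) + 9×L_2(-0.8) + 5×L_3(-0.8)
P(-0.8) = 7.156500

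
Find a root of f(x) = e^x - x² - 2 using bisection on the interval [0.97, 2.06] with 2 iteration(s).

f(x) = e^x - x² - 2
Initial interval: [0.97, 2.06]

Iteration 1:
  c_1 = (0.970000 + 2.060000)/2 = 1.515000
  f(c_1) = f(1.515000) = 0.254196
  f(a) × f(c) < 0, new interval: [0.970000, 1.515000]
Iteration 2:
  c_2 = (0.970000 + 1.515000)/2 = 1.242500
  f(c_2) = f(1.242500) = -0.079543
  f(a) × f(c) ≥ 0, new interval: [1.242500, 1.515000]

After 2 iteration(s), the approximation is c_2 = 1.242500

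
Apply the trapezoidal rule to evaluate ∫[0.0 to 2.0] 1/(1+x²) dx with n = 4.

f(x) = 1/(1+x²)
a = 0.0, b = 2.0, n = 4
h = (b - a)/n = 0.500000

Trapezoidal rule: (h/2)[f(x₀) + 2f(x₁) + 2f(x₂) + ... + f(xₙ)]

x_0 = 0.0000, f(x_0) = 1.000000, coefficient = 1
x_1 = 0.5000, f(x_1) = 0.800000, coefficient = 2
x_2 = 1.0000, f(x_2) = 0.500000, coefficient = 2
x_3 = 1.5000, f(x_3) = 0.307692, coefficient = 2
x_4 = 2.0000, f(x_4) = 0.200000, coefficient = 1

I ≈ (0.500000/2) × 4.415385 = 1.103846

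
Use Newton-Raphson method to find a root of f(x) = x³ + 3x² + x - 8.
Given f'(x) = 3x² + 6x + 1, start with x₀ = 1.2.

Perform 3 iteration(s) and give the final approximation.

f(x) = x³ + 3x² + x - 8
f'(x) = 3x² + 6x + 1
x₀ = 1.2

Newton-Raphson formula: x_{n+1} = x_n - f(x_n)/f'(x_n)

Iteration 1:
  f(1.200000) = -0.752000
  f'(1.200000) = 12.520000
  x_1 = 1.200000 - (-0.752000)/12.520000 = 1.260064
Iteration 2:
  f(1.260064) = 0.024027
  f'(1.260064) = 13.323666
  x_2 = 1.260064 - 0.024027/13.323666 = 1.258261
Iteration 3:
  f(1.258261) = 0.000022
  f'(1.258261) = 13.299222
  x_3 = 1.258261 - 0.000022/13.299222 = 1.258259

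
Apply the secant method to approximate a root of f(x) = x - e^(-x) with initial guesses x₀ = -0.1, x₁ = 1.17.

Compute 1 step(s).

f(x) = x - e^(-x)
x₀ = -0.1, x₁ = 1.17

Secant formula: x_{n+1} = x_n - f(x_n)(x_n - x_{n-1})/(f(x_n) - f(x_{n-1}))

Iteration 1:
  f(-0.100000) = -1.205171
  f(1.170000) = 0.859633
  x_2 = 1.170000 - 0.859633×(1.170000 - (-0.100000))/(0.859633 - (-1.205171))
       = 0.641265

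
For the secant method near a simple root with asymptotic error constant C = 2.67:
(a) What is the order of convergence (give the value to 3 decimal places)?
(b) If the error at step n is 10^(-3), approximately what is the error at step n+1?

(a) Secant method has superlinear convergence with order φ = (1+√5)/2 ≈ 1.618.
    This means |e_{n+1}| ≈ C|e_n|^1.618.

(b) With |e_n| = 10^(-3) and C = 2.67:
    |e_{n+1}| ≈ 2.67 × (10^(-3))^1.618 = 2.67 × 10^(-4.85)

(a) ≈ 1.618 (golden ratio); (b) |e_{n+1}| ≈ 3.736e-05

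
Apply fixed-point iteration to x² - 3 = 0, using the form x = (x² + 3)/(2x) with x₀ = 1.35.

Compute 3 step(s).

Equation: x² - 3 = 0
Fixed-point form: x = (x² + 3)/(2x)
x₀ = 1.35

x_1 = g(1.350000) = 1.786111
x_2 = g(1.786111) = 1.732869
x_3 = g(1.732869) = 1.732051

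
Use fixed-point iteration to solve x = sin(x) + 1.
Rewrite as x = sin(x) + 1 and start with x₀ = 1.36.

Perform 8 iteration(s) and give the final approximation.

Equation: x = sin(x) + 1
Fixed-point form: x = sin(x) + 1
x₀ = 1.36

x_1 = g(1.360000) = 1.977865
x_2 = g(1.977865) = 1.918285
x_3 = g(1.918285) = 1.940231
x_4 = g(1.940231) = 1.932532
x_5 = g(1.932532) = 1.935284
x_6 = g(1.935284) = 1.934306
x_7 = g(1.934306) = 1.934655
x_8 = g(1.934655) = 1.934531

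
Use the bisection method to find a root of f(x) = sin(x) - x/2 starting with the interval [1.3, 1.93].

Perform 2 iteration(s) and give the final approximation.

f(x) = sin(x) - x/2
Initial interval: [1.3, 1.93]

Iteration 1:
  c_1 = (1.300000 + 1.930000)/2 = 1.615000
  f(c_1) = f(1.615000) = 0.191523
  f(a) × f(c) ≥ 0, new interval: [1.615000, 1.930000]
Iteration 2:
  c_2 = (1.615000 + 1.930000)/2 = 1.772500
  f(c_2) = f(1.772500) = 0.093477
  f(a) × f(c) ≥ 0, new interval: [1.772500, 1.930000]

After 2 iteration(s), the approximation is c_2 = 1.772500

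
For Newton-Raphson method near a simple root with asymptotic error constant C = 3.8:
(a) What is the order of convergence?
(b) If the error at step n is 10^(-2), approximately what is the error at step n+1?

(a) Newton-Raphson has quadratic (order 2) convergence near simple roots.
    This means |e_{n+1}| ≈ C|e_n|².

(b) With |e_n| = 10^(-2) and C = 3.8:
    |e_{n+1}| ≈ 3.8 × (10^(-2))² = 3.8 × 10^(-4)

(a) 2 (quadratic); (b) |e_{n+1}| ≈ 3.800e-04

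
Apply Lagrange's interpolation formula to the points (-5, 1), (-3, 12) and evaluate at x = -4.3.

Lagrange interpolation formula:
P(x) = Σ yᵢ × Lᵢ(x)
where Lᵢ(x) = Π_{j≠i} (x - xⱼ)/(xᵢ - xⱼ)

L_0(-4.3) = (-4.3 - (-3))/(-5 - (-3)) = 0.650000
L_1(-4.3) = (-4.3 - (-5))/(-3 - (-5)) = 0.350000

P(-4.3) = 1×L_0(-4.3) + 12×L_1(-4.3)
P(-4.3) = 4.850000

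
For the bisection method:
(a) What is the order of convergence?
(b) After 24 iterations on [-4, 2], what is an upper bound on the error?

(a) Bisection has linear (order 1) convergence; the error is halved each step.

(b) Error bound = (b-a)/2^n = (2 - (-4))/2^{24}
    = 6/2^{24}

(a) 1 (linear); (b) error ≤ 3.58e-07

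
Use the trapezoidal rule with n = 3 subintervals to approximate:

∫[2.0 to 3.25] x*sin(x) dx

f(x) = x*sin(x)
a = 2.0, b = 3.25, n = 3
h = (b - a)/n = 0.416667

Trapezoidal rule: (h/2)[f(x₀) + 2f(x₁) + 2f(x₂) + ... + f(xₙ)]

x_0 = 2.0000, f(x_0) = 1.818595, coefficient = 1
x_1 = 2.4167, f(x_1) = 1.602443, coefficient = 2
x_2 = 2.8333, f(x_2) = 0.859635, coefficient = 2
x_3 = 3.2500, f(x_3) = -0.351634, coefficient = 1

I ≈ (0.416667/2) × 6.391117 = 1.331483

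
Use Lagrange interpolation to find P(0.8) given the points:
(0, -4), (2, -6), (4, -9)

Lagrange interpolation formula:
P(x) = Σ yᵢ × Lᵢ(x)
where Lᵢ(x) = Π_{j≠i} (x - xⱼ)/(xᵢ - xⱼ)

L_0(0.8) = (0.8 - 2)/(0 - 2) × (0.8 - 4)/(0 - 4) = 0.480000
L_1(0.8) = (0.8 - 0)/(2 - 0) × (0.8 - 4)/(2 - 4) = 0.640000
L_2(0.8) = (0.8 - 0)/(4 - 0) × (0.8 - 2)/(4 - 2) = -0.120000

P(0.8) = (-4)×L_0(0.8) + (-6)×L_1(0.8) + (-9)×L_2(0.8)
P(0.8) = -4.680000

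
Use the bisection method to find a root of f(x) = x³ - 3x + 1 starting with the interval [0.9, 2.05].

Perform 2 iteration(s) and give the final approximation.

f(x) = x³ - 3x + 1
Initial interval: [0.9, 2.05]

Iteration 1:
  c_1 = (0.900000 + 2.050000)/2 = 1.475000
  f(c_1) = f(1.475000) = -0.215953
  f(a) × f(c) ≥ 0, new interval: [1.475000, 2.050000]
Iteration 2:
  c_2 = (1.475000 + 2.050000)/2 = 1.762500
  f(c_2) = f(1.762500) = 1.187541
  f(a) × f(c) < 0, new interval: [1.475000, 1.762500]

After 2 iteration(s), the approximation is c_2 = 1.762500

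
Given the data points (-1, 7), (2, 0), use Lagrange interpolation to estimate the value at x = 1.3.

Lagrange interpolation formula:
P(x) = Σ yᵢ × Lᵢ(x)
where Lᵢ(x) = Π_{j≠i} (x - xⱼ)/(xᵢ - xⱼ)

L_0(1.3) = (1.3 - 2)/(-1 - 2) = 0.233333
L_1(1.3) = (1.3 - (-1))/(2 - (-1)) = 0.766667

P(1.3) = 7×L_0(1.3) + 0×L_1(1.3)
P(1.3) = 1.633333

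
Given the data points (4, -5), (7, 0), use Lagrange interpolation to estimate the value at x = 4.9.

Lagrange interpolation formula:
P(x) = Σ yᵢ × Lᵢ(x)
where Lᵢ(x) = Π_{j≠i} (x - xⱼ)/(xᵢ - xⱼ)

L_0(4.9) = (4.9 - 7)/(4 - 7) = 0.700000
L_1(4.9) = (4.9 - 4)/(7 - 4) = 0.300000

P(4.9) = (-5)×L_0(4.9) + 0×L_1(4.9)
P(4.9) = -3.500000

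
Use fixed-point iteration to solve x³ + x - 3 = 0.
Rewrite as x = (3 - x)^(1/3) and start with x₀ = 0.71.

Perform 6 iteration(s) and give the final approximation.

Equation: x³ + x - 3 = 0
Fixed-point form: x = (3 - x)^(1/3)
x₀ = 0.71

x_1 = g(0.710000) = 1.318090
x_2 = g(1.318090) = 1.189235
x_3 = g(1.189235) = 1.218861
x_4 = g(1.218861) = 1.212177
x_5 = g(1.212177) = 1.213691
x_6 = g(1.213691) = 1.213348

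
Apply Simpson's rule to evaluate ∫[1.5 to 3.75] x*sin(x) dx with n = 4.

f(x) = x*sin(x)
a = 1.5, b = 3.75, n = 4
h = (b - a)/n = 0.562500

Simpson's rule: (h/3)[f(x₀) + 4f(x₁) + 2f(x₂) + ... + f(xₙ)]

x_0 = 1.5000, f(x_0) = 1.496242, coefficient = 1
x_1 = 2.0625, f(x_1) = 1.818155, coefficient = 4
x_2 = 2.6250, f(x_2) = 1.296541, coefficient = 2
x_3 = 3.1875, f(x_3) = -0.146278, coefficient = 4
x_4 = 3.7500, f(x_4) = -2.143355, coefficient = 1

I ≈ (0.562500/3) × 8.633477 = 1.618777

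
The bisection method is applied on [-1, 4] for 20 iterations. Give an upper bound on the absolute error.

Bisection error bound: |error| ≤ (b-a)/2^n
|error| ≤ (4 - (-1))/2^20 = 5/2^20
|error| ≤ 0.0000047684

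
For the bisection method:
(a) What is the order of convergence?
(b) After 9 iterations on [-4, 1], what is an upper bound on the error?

(a) Bisection has linear (order 1) convergence; the error is halved each step.

(b) Error bound = (b-a)/2^n = (1 - (-4))/2^{9}
    = 5/2^{9}

(a) 1 (linear); (b) error ≤ 9.77e-03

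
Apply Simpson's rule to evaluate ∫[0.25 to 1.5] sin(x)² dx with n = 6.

f(x) = sin(x)²
a = 0.25, b = 1.5, n = 6
h = (b - a)/n = 0.208333

Simpson's rule: (h/3)[f(x₀) + 4f(x₁) + 2f(x₂) + ... + f(xₙ)]

x_0 = 0.2500, f(x_0) = 0.061209, coefficient = 1
x_1 = 0.4583, f(x_1) = 0.195766, coefficient = 4
x_2 = 0.6667, f(x_2) = 0.382381, coefficient = 2
x_3 = 0.8750, f(x_3) = 0.589123, coefficient = 4
x_4 = 1.0833, f(x_4) = 0.780615, coefficient = 2
x_5 = 1.2917, f(x_5) = 0.924089, coefficient = 4
x_6 = 1.5000, f(x_6) = 0.994996, coefficient = 1

I ≈ (0.208333/3) × 10.218108 = 0.709591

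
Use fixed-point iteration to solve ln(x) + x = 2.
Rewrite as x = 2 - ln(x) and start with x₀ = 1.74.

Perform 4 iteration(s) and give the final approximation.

Equation: ln(x) + x = 2
Fixed-point form: x = 2 - ln(x)
x₀ = 1.74

x_1 = g(1.740000) = 1.446115
x_2 = g(1.446115) = 1.631119
x_3 = g(1.631119) = 1.510733
x_4 = g(1.510733) = 1.587405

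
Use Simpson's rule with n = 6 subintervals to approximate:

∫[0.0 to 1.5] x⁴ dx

f(x) = x⁴
a = 0.0, b = 1.5, n = 6
h = (b - a)/n = 0.250000

Simpson's rule: (h/3)[f(x₀) + 4f(x₁) + 2f(x₂) + ... + f(xₙ)]

x_0 = 0.0000, f(x_0) = 0.000000, coefficient = 1
x_1 = 0.2500, f(x_1) = 0.003906, coefficient = 4
x_2 = 0.5000, f(x_2) = 0.062500, coefficient = 2
x_3 = 0.7500, f(x_3) = 0.316406, coefficient = 4
x_4 = 1.0000, f(x_4) = 1.000000, coefficient = 2
x_5 = 1.2500, f(x_5) = 2.441406, coefficient = 4
x_6 = 1.5000, f(x_6) = 5.062500, coefficient = 1

I ≈ (0.250000/3) × 18.234375 = 1.519531
Exact value: 1.518750
Error: 0.000781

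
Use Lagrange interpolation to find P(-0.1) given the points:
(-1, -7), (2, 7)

Lagrange interpolation formula:
P(x) = Σ yᵢ × Lᵢ(x)
where Lᵢ(x) = Π_{j≠i} (x - xⱼ)/(xᵢ - xⱼ)

L_0(-0.1) = (-0.1 - 2)/(-1 - 2) = 0.700000
L_1(-0.1) = (-0.1 - (-1))/(2 - (-1)) = 0.300000

P(-0.1) = (-7)×L_0(-0.1) + 7×L_1(-0.1)
P(-0.1) = -2.800000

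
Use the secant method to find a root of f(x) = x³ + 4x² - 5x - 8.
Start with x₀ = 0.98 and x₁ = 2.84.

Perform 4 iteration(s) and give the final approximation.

f(x) = x³ + 4x² - 5x - 8
x₀ = 0.98, x₁ = 2.84

Secant formula: x_{n+1} = x_n - f(x_n)(x_n - x_{n-1})/(f(x_n) - f(x_{n-1}))

Iteration 1:
  f(0.980000) = -8.117208
  f(2.840000) = 32.968704
  x_2 = 2.840000 - 32.968704×(2.840000 - 0.980000)/(32.968704 - (-8.117208))
       = 1.347474
Iteration 2:
  f(2.840000) = 32.968704
  f(1.347474) = -5.028035
  x_3 = 1.347474 - (-5.028035)×(1.347474 - 2.840000)/(-5.028035 - 32.968704)
       = 1.544977
Iteration 3:
  f(1.347474) = -5.028035
  f(1.544977) = -2.489279
  x_4 = 1.544977 - (-2.489279)×(1.544977 - 1.347474)/(-2.489279 - (-5.028035))
       = 1.738631
Iteration 4:
  f(1.544977) = -2.489279
  f(1.738631) = 0.653797
  x_5 = 1.738631 - 0.653797×(1.738631 - 1.544977)/(0.653797 - (-2.489279))
       = 1.698349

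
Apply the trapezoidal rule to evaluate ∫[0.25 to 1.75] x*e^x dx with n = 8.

f(x) = x*e^x
a = 0.25, b = 1.75, n = 8
h = (b - a)/n = 0.187500

Trapezoidal rule: (h/2)[f(x₀) + 2f(x₁) + 2f(x₂) + ... + f(xₙ)]

x_0 = 0.2500, f(x_0) = 0.321006, coefficient = 1
x_1 = 0.4375, f(x_1) = 0.677613, coefficient = 2
x_2 = 0.6250, f(x_2) = 1.167654, coefficient = 2
x_3 = 0.8125, f(x_3) = 1.830997, coefficient = 2
x_4 = 1.0000, f(x_4) = 2.718282, coefficient = 2
x_5 = 1.1875, f(x_5) = 3.893663, coefficient = 2
x_6 = 1.3750, f(x_6) = 5.438230, coefficient = 2
x_7 = 1.5625, f(x_7) = 7.454271, coefficient = 2
x_8 = 1.7500, f(x_8) = 10.070555, coefficient = 1

I ≈ (0.187500/2) × 56.752980 = 5.320592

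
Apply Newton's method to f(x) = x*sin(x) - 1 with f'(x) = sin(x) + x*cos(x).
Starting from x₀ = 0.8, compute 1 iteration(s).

f(x) = x*sin(x) - 1
f'(x) = sin(x) + x*cos(x)
x₀ = 0.8

Newton-Raphson formula: x_{n+1} = x_n - f(x_n)/f'(x_n)

Iteration 1:
  f(0.800000) = -0.426115
  f'(0.800000) = 1.274721
  x_1 = 0.800000 - (-0.426115)/1.274721 = 1.134281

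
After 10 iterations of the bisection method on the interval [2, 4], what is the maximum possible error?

Bisection error bound: |error| ≤ (b-a)/2^n
|error| ≤ (4 - 2)/2^10 = 2/2^10
|error| ≤ 0.0019531250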